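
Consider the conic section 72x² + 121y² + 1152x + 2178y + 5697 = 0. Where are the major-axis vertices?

Group: 72(x² + 16x) + 121(y² + 18y) = -5697
72(x + 8)² + 121(y + 9)² = -5697 + 4608 + 9801 = 8712
Divide by 8712: (x + 8)²/121 + (y + 9)²/72 = 1
Ellipse, center (-8, -9), major axis horizontal; a² = 121, b² = 72.
a = 11. Vertices at (h ± a, k).

(-19, -9) and (3, -9)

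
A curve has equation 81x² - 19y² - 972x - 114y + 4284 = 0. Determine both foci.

81(x² - 12x) -19(y² + 6y) = -4284
Completing the square gives 81(x - 6)² -19(y + 3)² = -4284 + 2916 - 171 = -1539.
Dividing both sides by -1539: (y + 3)²/81 - (x - 6)²/19 = 1
Hyperbola, center (6, -3), transverse axis vertical; a² = 81, b² = 19.
c² = a² + b² = 81 + 19 = 100, so c = 10.
Foci lie on the vertical axis through the center: (h, k ± c).

(6, -13) and (6, 7)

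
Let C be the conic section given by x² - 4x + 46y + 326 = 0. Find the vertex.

(2, -7)

Only x is squared. Complete the square in x: (x - 2)² = -46(y + 7).
Vertex (2, -7); 4p = -46 so p = -23/2. Opens down.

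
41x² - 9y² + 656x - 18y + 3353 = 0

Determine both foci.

41(x² + 16x) -9(y² + 2y) = -3353
Complete the square: 41(x + 8)² -9(y + 1)² = -3353 + 2624 - 9 = -738
Divide by -738: (y + 1)²/82 - (x + 8)²/18 = 1
Hyperbola, center (-8, -1), transverse axis vertical; a² = 82, b² = 18.
c² = a² + b² = 82 + 18 = 100, so c = 10.
Foci lie on the vertical axis through the center: (h, k ± c).

(-8, -11) and (-8, 9)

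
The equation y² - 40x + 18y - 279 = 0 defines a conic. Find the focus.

(1, -9)

Only y is squared. Complete the square in y: (y + 9)² = 40(x + 9).
Vertex (-9, -9); 4p = 40 so p = 10. Opens right.
Focus is p units from the vertex along the axis: (h + p, k).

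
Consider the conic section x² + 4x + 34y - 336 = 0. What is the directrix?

y = 37/2

Only x is squared. Complete the square in x: (x + 2)² = -34(y - 10).
Vertex (-2, 10); 4p = -34 so p = -17/2. Opens down.
Directrix is the horizontal line y = k − p = 10 − (-17/2) = 37/2.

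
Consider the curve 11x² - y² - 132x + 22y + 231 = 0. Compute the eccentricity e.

Rearranging, 11(x² - 12x) -(y² - 22y) = -231.
Completing the square gives 11(x - 6)² -(y - 11)² = -231 + 396 - 121 = 44.
Divide through by 44 to get (x - 6)²/4 - (y - 11)²/44 = 1.
Hyperbola, center (6, 11), transverse axis horizontal; a² = 4, b² = 44.
c² = a² + b² = 48, so c = 4√3.
e = c/a = 4√3/2 = 2√3.

e = 2√3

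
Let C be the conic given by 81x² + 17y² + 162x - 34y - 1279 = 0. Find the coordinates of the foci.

Group: 81(x² + 2x) + 17(y² - 2y) = 1279
Complete the square: 81(x + 1)² + 17(y - 1)² = 1279 + 81 + 17 = 1377
Dividing both sides by 1377: (x + 1)²/17 + (y - 1)²/81 = 1
Ellipse, center (-1, 1), major axis vertical; a² = 81, b² = 17.
c² = a² - b² = 81 - 17 = 64, so c = 8.
Foci lie on the vertical axis through the center: (h, k ± c).

(-1, -7) and (-1, 9)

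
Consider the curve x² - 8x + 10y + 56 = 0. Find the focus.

Only x is squared. Complete the square in x: (x - 4)² = -10(y + 4).
Vertex (4, -4); 4p = -10 so p = -5/2. Opens down.
Focus is p units from the vertex along the axis: (h, k + p).

(4, -13/2)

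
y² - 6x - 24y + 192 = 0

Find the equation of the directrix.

Only y is squared. Complete the square in y: (y - 12)² = 6(x - 8).
Vertex (8, 12); 4p = 6 so p = 3/2. Opens right.
Directrix is the vertical line x = h − p = 8 − (3/2) = 13/2.

x = 13/2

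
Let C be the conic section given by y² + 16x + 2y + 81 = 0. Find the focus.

Only y is squared. Complete the square in y: (y + 1)² = -16(x + 5).
Vertex (-5, -1); 4p = -16 so p = -4. Opens left.
Focus is p units from the vertex along the axis: (h + p, k).

(-9, -1)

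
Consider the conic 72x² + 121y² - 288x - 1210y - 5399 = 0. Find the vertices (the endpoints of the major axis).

(-9, 5) and (13, 5)

Collect terms: 72(x² - 4x) + 121(y² - 10y) = 5399
Completing the square gives 72(x - 2)² + 121(y - 5)² = 5399 + 288 + 3025 = 8712.
Dividing both sides by 8712: (x - 2)²/121 + (y - 5)²/72 = 1
Ellipse, center (2, 5), major axis horizontal; a² = 121, b² = 72.
a = 11. Vertices at (h ± a, k).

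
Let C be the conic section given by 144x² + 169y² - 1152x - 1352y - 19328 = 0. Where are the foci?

Group the x- and y-terms: 144(x² - 8x) + 169(y² - 8y) = 19328
Complete the square in x and y: 144(x - 4)² + 169(y - 4)² = 19328 + 2304 + 2704 = 24336
Dividing both sides by 24336: (x - 4)²/169 + (y - 4)²/144 = 1
Ellipse, center (4, 4), major axis horizontal; a² = 169, b² = 144.
c² = a² - b² = 169 - 144 = 25, so c = 5.
Foci lie on the horizontal axis through the center: (h ± c, k).

(-1, 4) and (9, 4)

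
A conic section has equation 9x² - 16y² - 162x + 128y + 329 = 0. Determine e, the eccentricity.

e = 5/4

9(x² - 18x) -16(y² - 8y) = -329
Complete the square in x and y: 9(x - 9)² -16(y - 4)² = -329 + 729 - 256 = 144
Dividing both sides by 144: (x - 9)²/16 - (y - 4)²/9 = 1
Hyperbola, center (9, 4), transverse axis horizontal; a² = 16, b² = 9.
c² = a² + b² = 25, so c = 5.
e = c/a = 5/4.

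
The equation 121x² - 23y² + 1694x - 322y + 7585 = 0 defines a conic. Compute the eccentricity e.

e = 12/11

Group the x- and y-terms: 121(x² + 14x) -23(y² + 14y) = -7585
Completing the square gives 121(x + 7)² -23(y + 7)² = -7585 + 5929 - 1127 = -2783.
Dividing both sides by -2783: (y + 7)²/121 - (x + 7)²/23 = 1
Hyperbola, center (-7, -7), transverse axis vertical; a² = 121, b² = 23.
c² = a² + b² = 144, so c = 12.
e = c/a = 12/11.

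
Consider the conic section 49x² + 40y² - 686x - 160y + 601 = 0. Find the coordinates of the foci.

Rearranging, 49(x² - 14x) + 40(y² - 4y) = -601.
Complete the square in x and y: 49(x - 7)² + 40(y - 2)² = -601 + 2401 + 160 = 1960
Divide through by 1960 to get (x - 7)²/40 + (y - 2)²/49 = 1.
Ellipse, center (7, 2), major axis vertical; a² = 49, b² = 40.
c² = a² - b² = 49 - 40 = 9, so c = 3.
Foci lie on the vertical axis through the center: (h, k ± c).

(7, -1) and (7, 5)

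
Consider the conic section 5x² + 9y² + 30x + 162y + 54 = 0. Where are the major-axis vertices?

Group: 5(x² + 6x) + 9(y² + 18y) = -54
Complete the square: 5(x + 3)² + 9(y + 9)² = -54 + 45 + 729 = 720
Dividing both sides by 720: (x + 3)²/144 + (y + 9)²/80 = 1
Ellipse, center (-3, -9), major axis horizontal; a² = 144, b² = 80.
a = 12. Vertices at (h ± a, k).

(-15, -9) and (9, -9)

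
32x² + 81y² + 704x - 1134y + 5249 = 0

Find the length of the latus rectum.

32(x² + 22x) + 81(y² - 14y) = -5249
Completing the square gives 32(x + 11)² + 81(y - 7)² = -5249 + 3872 + 3969 = 2592.
Dividing both sides by 2592: (x + 11)²/81 + (y - 7)²/32 = 1
Ellipse, center (-11, 7), major axis horizontal; a² = 81, b² = 32.
Latus rectum length = 2b²/a = 2·32/9 = 64/9.

64/9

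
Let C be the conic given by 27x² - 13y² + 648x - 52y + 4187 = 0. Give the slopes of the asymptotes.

Collect terms: 27(x² + 24x) -13(y² + 4y) = -4187
Complete the square: 27(x + 12)² -13(y + 2)² = -4187 + 3888 - 52 = -351
Divide through by -351 to get (y + 2)²/27 - (x + 12)²/13 = 1.
Hyperbola, center (-12, -2), transverse axis vertical; a² = 27, b² = 13.
For a vertical hyperbola the asymptotes have slope ±a/b.
Here that is ±3√3/√13 = ±3√39/13.

3√39/13 and -3√39/13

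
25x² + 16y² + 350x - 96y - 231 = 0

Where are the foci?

(-7, -3) and (-7, 9)

Rearranging, 25(x² + 14x) + 16(y² - 6y) = 231.
Complete the square in x and y: 25(x + 7)² + 16(y - 3)² = 231 + 1225 + 144 = 1600
Dividing both sides by 1600: (x + 7)²/64 + (y - 3)²/100 = 1
Ellipse, center (-7, 3), major axis vertical; a² = 100, b² = 64.
c² = a² - b² = 100 - 64 = 36, so c = 6.
Foci lie on the vertical axis through the center: (h, k ± c).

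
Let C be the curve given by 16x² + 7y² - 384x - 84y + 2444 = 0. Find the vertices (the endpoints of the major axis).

(12, 2) and (12, 10)

Group: 16(x² - 24x) + 7(y² - 12y) = -2444
Complete the square in x and y: 16(x - 12)² + 7(y - 6)² = -2444 + 2304 + 252 = 112
Divide through by 112 to get (x - 12)²/7 + (y - 6)²/16 = 1.
Ellipse, center (12, 6), major axis vertical; a² = 16, b² = 7.
a = 4. Vertices at (h, k ± a).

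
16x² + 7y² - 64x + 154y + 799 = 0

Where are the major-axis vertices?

(2, -15) and (2, -7)

Group the x- and y-terms: 16(x² - 4x) + 7(y² + 22y) = -799
Completing the square gives 16(x - 2)² + 7(y + 11)² = -799 + 64 + 847 = 112.
Divide through by 112 to get (x - 2)²/7 + (y + 11)²/16 = 1.
Ellipse, center (2, -11), major axis vertical; a² = 16, b² = 7.
a = 4. Vertices at (h, k ± a).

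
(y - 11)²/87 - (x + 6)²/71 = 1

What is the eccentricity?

e = √13746/87

Center (-6, 11). The positive term is the y-term, so the transverse axis is vertical; a² = 87, b² = 71.
c² = a² + b² = 158, so c = √158.
e = c/a = √158/√87 = √13746/87.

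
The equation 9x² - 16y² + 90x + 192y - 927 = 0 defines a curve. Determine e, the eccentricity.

e = 5/4

9(x² + 10x) -16(y² - 12y) = 927
9(x + 5)² -16(y - 6)² = 927 + 225 - 576 = 576
Dividing both sides by 576: (x + 5)²/64 - (y - 6)²/36 = 1
Hyperbola, center (-5, 6), transverse axis horizontal; a² = 64, b² = 36.
c² = a² + b² = 100, so c = 10.
e = c/a = 10/8 = 5/4.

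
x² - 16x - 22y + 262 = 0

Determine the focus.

Only x is squared. Complete the square in x: (x - 8)² = 22(y - 9).
Vertex (8, 9); 4p = 22 so p = 11/2. Opens up.
Focus is p units from the vertex along the axis: (h, k + p).

(8, 29/2)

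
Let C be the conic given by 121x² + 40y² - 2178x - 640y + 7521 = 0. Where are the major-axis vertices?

Collect terms: 121(x² - 18x) + 40(y² - 16y) = -7521
Complete the square: 121(x - 9)² + 40(y - 8)² = -7521 + 9801 + 2560 = 4840
Divide through by 4840 to get (x - 9)²/40 + (y - 8)²/121 = 1.
Ellipse, center (9, 8), major axis vertical; a² = 121, b² = 40.
a = 11. Vertices at (h, k ± a).

(9, -3) and (9, 19)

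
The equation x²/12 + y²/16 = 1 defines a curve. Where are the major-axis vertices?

Center (0, 0). The larger denominator 16 sits under the y-term, so the major axis is vertical; a² = 16, b² = 12.
a = 4. Vertices at (h, k ± a).

(0, -4) and (0, 4)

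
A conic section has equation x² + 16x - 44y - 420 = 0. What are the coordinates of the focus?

Only x is squared. Complete the square in x: (x + 8)² = 44(y + 11).
Vertex (-8, -11); 4p = 44 so p = 11. Opens up.
Focus is p units from the vertex along the axis: (h, k + p).

(-8, 0)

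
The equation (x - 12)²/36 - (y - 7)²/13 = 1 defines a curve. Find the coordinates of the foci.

(5, 7) and (19, 7)

Center (12, 7). The positive term is the x-term, so the transverse axis is horizontal; a² = 36, b² = 13.
c² = a² + b² = 36 + 13 = 49, so c = 7.
Foci lie on the horizontal axis through the center: (h ± c, k).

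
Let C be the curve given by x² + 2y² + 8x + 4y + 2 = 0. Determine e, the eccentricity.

e = √2/2

Collect terms: (x² + 8x) + 2(y² + 2y) = -2
Complete the square in x and y: (x + 4)² + 2(y + 1)² = -2 + 16 + 2 = 16
Dividing both sides by 16: (x + 4)²/16 + (y + 1)²/8 = 1
Ellipse, center (-4, -1), major axis horizontal; a² = 16, b² = 8.
c² = a² - b² = 8, so c = 2√2.
e = c/a = 2√2/4 = √2/2.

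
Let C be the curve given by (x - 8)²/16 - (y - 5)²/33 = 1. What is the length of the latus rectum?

Center (8, 5). The positive term is the x-term, so the transverse axis is horizontal; a² = 16, b² = 33.
Latus rectum length = 2b²/a = 2·33/4 = 33/2.

33/2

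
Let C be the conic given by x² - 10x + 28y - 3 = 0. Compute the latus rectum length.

28

Only x is squared. Complete the square in x: (x - 5)² = -28(y - 1).
Vertex (5, 1); 4p = -28 so p = -7. Opens down.
Latus rectum length = |4p| = 28.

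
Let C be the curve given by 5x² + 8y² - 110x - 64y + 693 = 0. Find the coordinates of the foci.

5(x² - 22x) + 8(y² - 8y) = -693
Complete the square in x and y: 5(x - 11)² + 8(y - 4)² = -693 + 605 + 128 = 40
Divide through by 40 to get (x - 11)²/8 + (y - 4)²/5 = 1.
Ellipse, center (11, 4), major axis horizontal; a² = 8, b² = 5.
c² = a² - b² = 8 - 5 = 3, so c = √3.
Foci lie on the horizontal axis through the center: (h ± c, k).

(11 - √3, 4) and (11 + √3, 4)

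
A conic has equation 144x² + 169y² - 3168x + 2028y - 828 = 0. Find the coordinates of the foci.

(6, -6) and (16, -6)

Collect terms: 144(x² - 22x) + 169(y² + 12y) = 828
144(x - 11)² + 169(y + 6)² = 828 + 17424 + 6084 = 24336
Divide by 24336: (x - 11)²/169 + (y + 6)²/144 = 1
Ellipse, center (11, -6), major axis horizontal; a² = 169, b² = 144.
c² = a² - b² = 169 - 144 = 25, so c = 5.
Foci lie on the horizontal axis through the center: (h ± c, k).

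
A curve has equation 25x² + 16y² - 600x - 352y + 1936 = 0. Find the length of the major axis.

30

Rearranging, 25(x² - 24x) + 16(y² - 22y) = -1936.
Completing the square gives 25(x - 12)² + 16(y - 11)² = -1936 + 3600 + 1936 = 3600.
Divide through by 3600 to get (x - 12)²/144 + (y - 11)²/225 = 1.
Ellipse, center (12, 11), major axis vertical; a² = 225, b² = 144.
a² = 225 so a = 15; the major axis has length 2a = 30.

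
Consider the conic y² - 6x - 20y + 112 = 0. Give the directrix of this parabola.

x = 1/2

Only y is squared. Complete the square in y: (y - 10)² = 6(x - 2).
Vertex (2, 10); 4p = 6 so p = 3/2. Opens right.
Directrix is the vertical line x = h − p = 2 − (3/2) = 1/2.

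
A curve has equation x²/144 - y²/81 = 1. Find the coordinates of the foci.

Center (0, 0). The positive term is the x-term, so the transverse axis is horizontal; a² = 144, b² = 81.
c² = a² + b² = 144 + 81 = 225, so c = 15.
Foci lie on the horizontal axis through the center: (h ± c, k).

(-15, 0) and (15, 0)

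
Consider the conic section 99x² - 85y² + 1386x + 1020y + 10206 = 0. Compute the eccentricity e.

Collect terms: 99(x² + 14x) -85(y² - 12y) = -10206
Complete the square: 99(x + 7)² -85(y - 6)² = -10206 + 4851 - 3060 = -8415
Divide by -8415: (y - 6)²/99 - (x + 7)²/85 = 1
Hyperbola, center (-7, 6), transverse axis vertical; a² = 99, b² = 85.
c² = a² + b² = 184, so c = 2√46.
e = c/a = 2√46/3√11 = 2√506/33.

e = 2√506/33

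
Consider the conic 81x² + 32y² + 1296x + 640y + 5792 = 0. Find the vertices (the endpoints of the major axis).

(-8, -19) and (-8, -1)

Rearranging, 81(x² + 16x) + 32(y² + 20y) = -5792.
81(x + 8)² + 32(y + 10)² = -5792 + 5184 + 3200 = 2592
Divide by 2592: (x + 8)²/32 + (y + 10)²/81 = 1
Ellipse, center (-8, -10), major axis vertical; a² = 81, b² = 32.
a = 9. Vertices at (h, k ± a).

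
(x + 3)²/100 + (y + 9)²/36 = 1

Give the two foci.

Center (-3, -9). The larger denominator 100 sits under the x-term, so the major axis is horizontal; a² = 100, b² = 36.
c² = a² - b² = 100 - 36 = 64, so c = 8.
Foci lie on the horizontal axis through the center: (h ± c, k).

(-11, -9) and (5, -9)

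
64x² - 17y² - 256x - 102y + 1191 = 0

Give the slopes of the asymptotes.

8√17/17 and -8√17/17

Rearranging, 64(x² - 4x) -17(y² + 6y) = -1191.
Complete the square: 64(x - 2)² -17(y + 3)² = -1191 + 256 - 153 = -1088
Divide through by -1088 to get (y + 3)²/64 - (x - 2)²/17 = 1.
Hyperbola, center (2, -3), transverse axis vertical; a² = 64, b² = 17.
For a vertical hyperbola the asymptotes have slope ±a/b.
Here that is ±8/√17 = ±8√17/17.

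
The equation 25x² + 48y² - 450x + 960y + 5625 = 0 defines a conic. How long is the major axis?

8√3

Collect terms: 25(x² - 18x) + 48(y² + 20y) = -5625
Complete the square: 25(x - 9)² + 48(y + 10)² = -5625 + 2025 + 4800 = 1200
Divide through by 1200 to get (x - 9)²/48 + (y + 10)²/25 = 1.
Ellipse, center (9, -10), major axis horizontal; a² = 48, b² = 25.
a² = 48 so a = 4√3; the major axis has length 2a = 8√3.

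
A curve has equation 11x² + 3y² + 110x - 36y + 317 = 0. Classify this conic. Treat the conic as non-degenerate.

No xy term. Coefficients of x² and y² are A = 11, C = 3.
A and C have the same sign but A ≠ C ⇒ ellipse.

ellipse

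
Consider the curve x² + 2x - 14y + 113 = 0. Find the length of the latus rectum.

14

Only x is squared. Complete the square in x: (x + 1)² = 14(y - 8).
Vertex (-1, 8); 4p = 14 so p = 7/2. Opens up.
Latus rectum length = |4p| = 14.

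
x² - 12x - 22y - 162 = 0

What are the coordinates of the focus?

Only x is squared. Complete the square in x: (x - 6)² = 22(y + 9).
Vertex (6, -9); 4p = 22 so p = 11/2. Opens up.
Focus is p units from the vertex along the axis: (h, k + p).

(6, -7/2)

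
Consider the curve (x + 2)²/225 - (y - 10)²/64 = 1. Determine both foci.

(-19, 10) and (15, 10)

Center (-2, 10). The positive term is the x-term, so the transverse axis is horizontal; a² = 225, b² = 64.
c² = a² + b² = 225 + 64 = 289, so c = 17.
Foci lie on the horizontal axis through the center: (h ± c, k).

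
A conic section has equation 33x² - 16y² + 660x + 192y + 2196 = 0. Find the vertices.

Group: 33(x² + 20x) -16(y² - 12y) = -2196
Complete the square in x and y: 33(x + 10)² -16(y - 6)² = -2196 + 3300 - 576 = 528
Divide through by 528 to get (x + 10)²/16 - (y - 6)²/33 = 1.
Hyperbola, center (-10, 6), transverse axis horizontal; a² = 16, b² = 33.
a = 4. Vertices at (h ± a, k).

(-14, 6) and (-6, 6)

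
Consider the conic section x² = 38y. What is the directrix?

y = -19/2

Vertex (0, 0); 4p = 38 so p = 19/2. Opens up.
Directrix is the horizontal line y = k − p = 0 − (19/2) = -19/2.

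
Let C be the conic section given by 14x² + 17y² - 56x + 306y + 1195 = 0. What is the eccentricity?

e = √51/17

Group the x- and y-terms: 14(x² - 4x) + 17(y² + 18y) = -1195
Complete the square: 14(x - 2)² + 17(y + 9)² = -1195 + 56 + 1377 = 238
Divide by 238: (x - 2)²/17 + (y + 9)²/14 = 1
Ellipse, center (2, -9), major axis horizontal; a² = 17, b² = 14.
c² = a² - b² = 3, so c = √3.
e = c/a = √3/√17 = √51/17.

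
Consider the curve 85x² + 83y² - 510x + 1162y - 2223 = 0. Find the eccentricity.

e = √170/85

Collect terms: 85(x² - 6x) + 83(y² + 14y) = 2223
Complete the square in x and y: 85(x - 3)² + 83(y + 7)² = 2223 + 765 + 4067 = 7055
Divide by 7055: (x - 3)²/83 + (y + 7)²/85 = 1
Ellipse, center (3, -7), major axis vertical; a² = 85, b² = 83.
c² = a² - b² = 2, so c = √2.
e = c/a = √2/√85 = √170/85.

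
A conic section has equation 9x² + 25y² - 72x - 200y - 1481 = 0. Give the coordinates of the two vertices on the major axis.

(-11, 4) and (19, 4)

Collect terms: 9(x² - 8x) + 25(y² - 8y) = 1481
Completing the square gives 9(x - 4)² + 25(y - 4)² = 1481 + 144 + 400 = 2025.
Divide through by 2025 to get (x - 4)²/225 + (y - 4)²/81 = 1.
Ellipse, center (4, 4), major axis horizontal; a² = 225, b² = 81.
a = 15. Vertices at (h ± a, k).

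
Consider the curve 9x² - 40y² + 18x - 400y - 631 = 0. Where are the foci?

(-1, -12) and (-1, 2)

Rearranging, 9(x² + 2x) -40(y² + 10y) = 631.
Complete the square: 9(x + 1)² -40(y + 5)² = 631 + 9 - 1000 = -360
Dividing both sides by -360: (y + 5)²/9 - (x + 1)²/40 = 1
Hyperbola, center (-1, -5), transverse axis vertical; a² = 9, b² = 40.
c² = a² + b² = 9 + 40 = 49, so c = 7.
Foci lie on the vertical axis through the center: (h, k ± c).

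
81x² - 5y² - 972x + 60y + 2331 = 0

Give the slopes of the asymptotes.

Group: 81(x² - 12x) -5(y² - 12y) = -2331
Completing the square gives 81(x - 6)² -5(y - 6)² = -2331 + 2916 - 180 = 405.
Dividing both sides by 405: (x - 6)²/5 - (y - 6)²/81 = 1
Hyperbola, center (6, 6), transverse axis horizontal; a² = 5, b² = 81.
For a horizontal hyperbola the asymptotes have slope ±b/a.
Here that is ±9/√5 = ±9√5/5.

9√5/5 and -9√5/5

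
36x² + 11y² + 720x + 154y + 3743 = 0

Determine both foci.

Rearranging, 36(x² + 20x) + 11(y² + 14y) = -3743.
Completing the square gives 36(x + 10)² + 11(y + 7)² = -3743 + 3600 + 539 = 396.
Divide through by 396 to get (x + 10)²/11 + (y + 7)²/36 = 1.
Ellipse, center (-10, -7), major axis vertical; a² = 36, b² = 11.
c² = a² - b² = 36 - 11 = 25, so c = 5.
Foci lie on the vertical axis through the center: (h, k ± c).

(-10, -12) and (-10, -2)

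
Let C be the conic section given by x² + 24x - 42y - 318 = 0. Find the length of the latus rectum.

42

Only x is squared. Complete the square in x: (x + 12)² = 42(y + 11).
Vertex (-12, -11); 4p = 42 so p = 21/2. Opens up.
Latus rectum length = |4p| = 42.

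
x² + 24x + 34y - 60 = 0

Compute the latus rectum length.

Only x is squared. Complete the square in x: (x + 12)² = -34(y - 6).
Vertex (-12, 6); 4p = -34 so p = -17/2. Opens down.
Latus rectum length = |4p| = 34.

34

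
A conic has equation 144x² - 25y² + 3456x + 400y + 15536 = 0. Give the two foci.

Collect terms: 144(x² + 24x) -25(y² - 16y) = -15536
Completing the square gives 144(x + 12)² -25(y - 8)² = -15536 + 20736 - 1600 = 3600.
Divide by 3600: (x + 12)²/25 - (y - 8)²/144 = 1
Hyperbola, center (-12, 8), transverse axis horizontal; a² = 25, b² = 144.
c² = a² + b² = 25 + 144 = 169, so c = 13.
Foci lie on the horizontal axis through the center: (h ± c, k).

(-25, 8) and (1, 8)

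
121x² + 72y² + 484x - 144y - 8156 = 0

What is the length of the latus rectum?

144/11

Group the x- and y-terms: 121(x² + 4x) + 72(y² - 2y) = 8156
Completing the square gives 121(x + 2)² + 72(y - 1)² = 8156 + 484 + 72 = 8712.
Dividing both sides by 8712: (x + 2)²/72 + (y - 1)²/121 = 1
Ellipse, center (-2, 1), major axis vertical; a² = 121, b² = 72.
Latus rectum length = 2b²/a = 2·72/11 = 144/11.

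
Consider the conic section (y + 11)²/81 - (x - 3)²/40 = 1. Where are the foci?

(3, -22) and (3, 0)

Center (3, -11). The positive term is the y-term, so the transverse axis is vertical; a² = 81, b² = 40.
c² = a² + b² = 81 + 40 = 121, so c = 11.
Foci lie on the vertical axis through the center: (h, k ± c).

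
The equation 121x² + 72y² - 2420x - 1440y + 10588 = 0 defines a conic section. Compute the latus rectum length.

Group the x- and y-terms: 121(x² - 20x) + 72(y² - 20y) = -10588
Completing the square gives 121(x - 10)² + 72(y - 10)² = -10588 + 12100 + 7200 = 8712.
Dividing both sides by 8712: (x - 10)²/72 + (y - 10)²/121 = 1
Ellipse, center (10, 10), major axis vertical; a² = 121, b² = 72.
Latus rectum length = 2b²/a = 2·72/11 = 144/11.

144/11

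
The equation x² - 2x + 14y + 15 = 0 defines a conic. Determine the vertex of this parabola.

Only x is squared. Complete the square in x: (x - 1)² = -14(y + 1).
Vertex (1, -1); 4p = -14 so p = -7/2. Opens down.

(1, -1)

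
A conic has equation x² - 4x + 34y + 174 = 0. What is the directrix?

Only x is squared. Complete the square in x: (x - 2)² = -34(y + 5).
Vertex (2, -5); 4p = -34 so p = -17/2. Opens down.
Directrix is the horizontal line y = k − p = -5 − (-17/2) = 7/2.

y = 7/2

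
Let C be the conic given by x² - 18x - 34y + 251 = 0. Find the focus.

Only x is squared. Complete the square in x: (x - 9)² = 34(y - 5).
Vertex (9, 5); 4p = 34 so p = 17/2. Opens up.
Focus is p units from the vertex along the axis: (h, k + p).

(9, 27/2)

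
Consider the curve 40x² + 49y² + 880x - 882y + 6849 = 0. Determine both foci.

40(x² + 22x) + 49(y² - 18y) = -6849
40(x + 11)² + 49(y - 9)² = -6849 + 4840 + 3969 = 1960
Divide through by 1960 to get (x + 11)²/49 + (y - 9)²/40 = 1.
Ellipse, center (-11, 9), major axis horizontal; a² = 49, b² = 40.
c² = a² - b² = 49 - 40 = 9, so c = 3.
Foci lie on the horizontal axis through the center: (h ± c, k).

(-14, 9) and (-8, 9)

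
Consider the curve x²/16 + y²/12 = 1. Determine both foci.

(-2, 0) and (2, 0)

Center (0, 0). The larger denominator 16 sits under the x-term, so the major axis is horizontal; a² = 16, b² = 12.
c² = a² - b² = 16 - 12 = 4, so c = 2.
Foci lie on the horizontal axis through the center: (h ± c, k).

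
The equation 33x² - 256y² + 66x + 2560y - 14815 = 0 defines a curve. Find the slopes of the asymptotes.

√33/16 and -√33/16

Collect terms: 33(x² + 2x) -256(y² - 10y) = 14815
Completing the square gives 33(x + 1)² -256(y - 5)² = 14815 + 33 - 6400 = 8448.
Divide through by 8448 to get (x + 1)²/256 - (y - 5)²/33 = 1.
Hyperbola, center (-1, 5), transverse axis horizontal; a² = 256, b² = 33.
For a horizontal hyperbola the asymptotes have slope ±b/a.
Here that is ±√33/16.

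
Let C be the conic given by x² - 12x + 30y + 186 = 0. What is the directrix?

y = 5/2

Only x is squared. Complete the square in x: (x - 6)² = -30(y + 5).
Vertex (6, -5); 4p = -30 so p = -15/2. Opens down.
Directrix is the horizontal line y = k − p = -5 − (-15/2) = 5/2.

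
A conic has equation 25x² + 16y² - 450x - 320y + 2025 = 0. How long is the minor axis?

16

Rearranging, 25(x² - 18x) + 16(y² - 20y) = -2025.
25(x - 9)² + 16(y - 10)² = -2025 + 2025 + 1600 = 1600
Divide through by 1600 to get (x - 9)²/64 + (y - 10)²/100 = 1.
Ellipse, center (9, 10), major axis vertical; a² = 100, b² = 64.
b² = 64 so b = 8; the minor axis has length 2b = 16.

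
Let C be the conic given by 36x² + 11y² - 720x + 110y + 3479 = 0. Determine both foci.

Group the x- and y-terms: 36(x² - 20x) + 11(y² + 10y) = -3479
Complete the square: 36(x - 10)² + 11(y + 5)² = -3479 + 3600 + 275 = 396
Divide through by 396 to get (x - 10)²/11 + (y + 5)²/36 = 1.
Ellipse, center (10, -5), major axis vertical; a² = 36, b² = 11.
c² = a² - b² = 36 - 11 = 25, so c = 5.
Foci lie on the vertical axis through the center: (h, k ± c).

(10, -10) and (10, 0)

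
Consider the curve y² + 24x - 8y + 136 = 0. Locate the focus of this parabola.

(-11, 4)

Only y is squared. Complete the square in y: (y - 4)² = -24(x + 5).
Vertex (-5, 4); 4p = -24 so p = -6. Opens left.
Focus is p units from the vertex along the axis: (h + p, k).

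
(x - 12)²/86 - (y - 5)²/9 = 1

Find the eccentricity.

e = √8170/86

Center (12, 5). The positive term is the x-term, so the transverse axis is horizontal; a² = 86, b² = 9.
c² = a² + b² = 95, so c = √95.
e = c/a = √95/√86 = √8170/86.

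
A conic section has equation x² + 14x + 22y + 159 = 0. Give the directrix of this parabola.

Only x is squared. Complete the square in x: (x + 7)² = -22(y + 5).
Vertex (-7, -5); 4p = -22 so p = -11/2. Opens down.
Directrix is the horizontal line y = k − p = -5 − (-11/2) = 1/2.

y = 1/2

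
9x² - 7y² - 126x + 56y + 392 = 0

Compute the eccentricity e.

Group the x- and y-terms: 9(x² - 14x) -7(y² - 8y) = -392
Complete the square in x and y: 9(x - 7)² -7(y - 4)² = -392 + 441 - 112 = -63
Divide by -63: (y - 4)²/9 - (x - 7)²/7 = 1
Hyperbola, center (7, 4), transverse axis vertical; a² = 9, b² = 7.
c² = a² + b² = 16, so c = 4.
e = c/a = 4/3.

e = 4/3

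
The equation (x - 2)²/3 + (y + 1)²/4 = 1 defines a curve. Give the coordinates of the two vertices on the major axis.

(2, -3) and (2, 1)

Center (2, -1). The larger denominator 4 sits under the y-term, so the major axis is vertical; a² = 4, b² = 3.
a = 2. Vertices at (h, k ± a).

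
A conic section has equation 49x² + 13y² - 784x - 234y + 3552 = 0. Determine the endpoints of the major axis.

Collect terms: 49(x² - 16x) + 13(y² - 18y) = -3552
Completing the square gives 49(x - 8)² + 13(y - 9)² = -3552 + 3136 + 1053 = 637.
Divide by 637: (x - 8)²/13 + (y - 9)²/49 = 1
Ellipse, center (8, 9), major axis vertical; a² = 49, b² = 13.
a = 7. Vertices at (h, k ± a).

(8, 2) and (8, 16)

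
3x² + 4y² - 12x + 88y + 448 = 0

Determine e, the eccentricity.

3(x² - 4x) + 4(y² + 22y) = -448
Complete the square: 3(x - 2)² + 4(y + 11)² = -448 + 12 + 484 = 48
Divide through by 48 to get (x - 2)²/16 + (y + 11)²/12 = 1.
Ellipse, center (2, -11), major axis horizontal; a² = 16, b² = 12.
c² = a² - b² = 4, so c = 2.
e = c/a = 2/4 = 1/2.

e = 1/2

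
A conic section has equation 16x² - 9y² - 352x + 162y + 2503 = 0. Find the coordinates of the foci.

(11, -6) and (11, 24)

Group the x- and y-terms: 16(x² - 22x) -9(y² - 18y) = -2503
Complete the square: 16(x - 11)² -9(y - 9)² = -2503 + 1936 - 729 = -1296
Divide by -1296: (y - 9)²/144 - (x - 11)²/81 = 1
Hyperbola, center (11, 9), transverse axis vertical; a² = 144, b² = 81.
c² = a² + b² = 144 + 81 = 225, so c = 15.
Foci lie on the vertical axis through the center: (h, k ± c).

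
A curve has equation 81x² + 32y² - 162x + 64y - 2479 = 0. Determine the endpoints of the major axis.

Group: 81(x² - 2x) + 32(y² + 2y) = 2479
81(x - 1)² + 32(y + 1)² = 2479 + 81 + 32 = 2592
Divide by 2592: (x - 1)²/32 + (y + 1)²/81 = 1
Ellipse, center (1, -1), major axis vertical; a² = 81, b² = 32.
a = 9. Vertices at (h, k ± a).

(1, -10) and (1, 8)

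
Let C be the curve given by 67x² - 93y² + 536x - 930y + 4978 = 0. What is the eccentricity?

e = 4√670/67

67(x² + 8x) -93(y² + 10y) = -4978
Complete the square: 67(x + 4)² -93(y + 5)² = -4978 + 1072 - 2325 = -6231
Dividing both sides by -6231: (y + 5)²/67 - (x + 4)²/93 = 1
Hyperbola, center (-4, -5), transverse axis vertical; a² = 67, b² = 93.
c² = a² + b² = 160, so c = 4√10.
e = c/a = 4√10/√67 = 4√670/67.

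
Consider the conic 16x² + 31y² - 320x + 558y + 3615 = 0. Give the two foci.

(10 - √15, -9) and (10 + √15, -9)

16(x² - 20x) + 31(y² + 18y) = -3615
Completing the square gives 16(x - 10)² + 31(y + 9)² = -3615 + 1600 + 2511 = 496.
Divide through by 496 to get (x - 10)²/31 + (y + 9)²/16 = 1.
Ellipse, center (10, -9), major axis horizontal; a² = 31, b² = 16.
c² = a² - b² = 31 - 16 = 15, so c = √15.
Foci lie on the horizontal axis through the center: (h ± c, k).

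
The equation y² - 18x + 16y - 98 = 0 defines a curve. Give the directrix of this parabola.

Only y is squared. Complete the square in y: (y + 8)² = 18(x + 9).
Vertex (-9, -8); 4p = 18 so p = 9/2. Opens right.
Directrix is the vertical line x = h − p = -9 − (9/2) = -27/2.

x = -27/2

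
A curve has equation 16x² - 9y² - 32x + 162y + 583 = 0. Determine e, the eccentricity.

Rearranging, 16(x² - 2x) -9(y² - 18y) = -583.
Completing the square gives 16(x - 1)² -9(y - 9)² = -583 + 16 - 729 = -1296.
Divide by -1296: (y - 9)²/144 - (x - 1)²/81 = 1
Hyperbola, center (1, 9), transverse axis vertical; a² = 144, b² = 81.
c² = a² + b² = 225, so c = 15.
e = c/a = 15/12 = 5/4.

e = 5/4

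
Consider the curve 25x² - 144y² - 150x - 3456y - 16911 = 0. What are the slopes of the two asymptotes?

Rearranging, 25(x² - 6x) -144(y² + 24y) = 16911.
25(x - 3)² -144(y + 12)² = 16911 + 225 - 20736 = -3600
Divide by -3600: (y + 12)²/25 - (x - 3)²/144 = 1
Hyperbola, center (3, -12), transverse axis vertical; a² = 25, b² = 144.
For a vertical hyperbola the asymptotes have slope ±a/b.
Here that is ±5/12.

5/12 and -5/12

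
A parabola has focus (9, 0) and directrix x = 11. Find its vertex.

The vertex is the midpoint between the focus and the directrix along the axis of symmetry.
Axis is horizontal (directrix is vertical). Vertex x-coordinate = (9 + 11)/2 = 10; y-coordinate = 0.

(10, 0)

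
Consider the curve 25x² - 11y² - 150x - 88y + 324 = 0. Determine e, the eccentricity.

e = 6/5

Group: 25(x² - 6x) -11(y² + 8y) = -324
Complete the square: 25(x - 3)² -11(y + 4)² = -324 + 225 - 176 = -275
Divide through by -275 to get (y + 4)²/25 - (x - 3)²/11 = 1.
Hyperbola, center (3, -4), transverse axis vertical; a² = 25, b² = 11.
c² = a² + b² = 36, so c = 6.
e = c/a = 6/5.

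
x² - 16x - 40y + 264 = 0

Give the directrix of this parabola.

Only x is squared. Complete the square in x: (x - 8)² = 40(y - 5).
Vertex (8, 5); 4p = 40 so p = 10. Opens up.
Directrix is the horizontal line y = k − p = 5 − (10) = -5.

y = -5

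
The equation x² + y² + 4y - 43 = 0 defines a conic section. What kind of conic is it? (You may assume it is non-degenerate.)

No xy term. Coefficients of x² and y² are A = 1, C = 1.
A = C (same sign) ⇒ circle.

circle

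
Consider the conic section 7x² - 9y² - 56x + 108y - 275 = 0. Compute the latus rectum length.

Group the x- and y-terms: 7(x² - 8x) -9(y² - 12y) = 275
Completing the square gives 7(x - 4)² -9(y - 6)² = 275 + 112 - 324 = 63.
Dividing both sides by 63: (x - 4)²/9 - (y - 6)²/7 = 1
Hyperbola, center (4, 6), transverse axis horizontal; a² = 9, b² = 7.
Latus rectum length = 2b²/a = 2·7/3 = 14/3.

14/3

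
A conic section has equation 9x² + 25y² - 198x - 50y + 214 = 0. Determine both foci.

(3, 1) and (19, 1)

9(x² - 22x) + 25(y² - 2y) = -214
Complete the square: 9(x - 11)² + 25(y - 1)² = -214 + 1089 + 25 = 900
Divide through by 900 to get (x - 11)²/100 + (y - 1)²/36 = 1.
Ellipse, center (11, 1), major axis horizontal; a² = 100, b² = 36.
c² = a² - b² = 100 - 36 = 64, so c = 8.
Foci lie on the horizontal axis through the center: (h ± c, k).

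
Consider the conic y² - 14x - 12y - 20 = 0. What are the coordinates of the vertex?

Only y is squared. Complete the square in y: (y - 6)² = 14(x + 4).
Vertex (-4, 6); 4p = 14 so p = 7/2. Opens right.

(-4, 6)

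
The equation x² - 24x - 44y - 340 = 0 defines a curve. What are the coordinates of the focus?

(12, 0)

Only x is squared. Complete the square in x: (x - 12)² = 44(y + 11).
Vertex (12, -11); 4p = 44 so p = 11. Opens up.
Focus is p units from the vertex along the axis: (h, k + p).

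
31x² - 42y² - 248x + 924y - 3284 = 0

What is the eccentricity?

e = √2263/31

Collect terms: 31(x² - 8x) -42(y² - 22y) = 3284
Completing the square gives 31(x - 4)² -42(y - 11)² = 3284 + 496 - 5082 = -1302.
Dividing both sides by -1302: (y - 11)²/31 - (x - 4)²/42 = 1
Hyperbola, center (4, 11), transverse axis vertical; a² = 31, b² = 42.
c² = a² + b² = 73, so c = √73.
e = c/a = √73/√31 = √2263/31.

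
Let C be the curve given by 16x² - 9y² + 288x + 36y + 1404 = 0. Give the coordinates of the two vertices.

(-9, -2) and (-9, 6)

16(x² + 18x) -9(y² - 4y) = -1404
Complete the square in x and y: 16(x + 9)² -9(y - 2)² = -1404 + 1296 - 36 = -144
Divide through by -144 to get (y - 2)²/16 - (x + 9)²/9 = 1.
Hyperbola, center (-9, 2), transverse axis vertical; a² = 16, b² = 9.
a = 4. Vertices at (h, k ± a).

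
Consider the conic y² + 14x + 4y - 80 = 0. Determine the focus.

Only y is squared. Complete the square in y: (y + 2)² = -14(x - 6).
Vertex (6, -2); 4p = -14 so p = -7/2. Opens left.
Focus is p units from the vertex along the axis: (h + p, k).

(5/2, -2)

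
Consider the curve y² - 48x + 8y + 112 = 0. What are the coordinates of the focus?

(14, -4)

Only y is squared. Complete the square in y: (y + 4)² = 48(x - 2).
Vertex (2, -4); 4p = 48 so p = 12. Opens right.
Focus is p units from the vertex along the axis: (h + p, k).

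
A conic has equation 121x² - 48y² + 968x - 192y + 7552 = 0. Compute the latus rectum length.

Rearranging, 121(x² + 8x) -48(y² + 4y) = -7552.
Completing the square gives 121(x + 4)² -48(y + 2)² = -7552 + 1936 - 192 = -5808.
Divide by -5808: (y + 2)²/121 - (x + 4)²/48 = 1
Hyperbola, center (-4, -2), transverse axis vertical; a² = 121, b² = 48.
Latus rectum length = 2b²/a = 2·48/11 = 96/11.

96/11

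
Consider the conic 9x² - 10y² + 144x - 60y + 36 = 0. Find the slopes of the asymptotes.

Group: 9(x² + 16x) -10(y² + 6y) = -36
9(x + 8)² -10(y + 3)² = -36 + 576 - 90 = 450
Divide by 450: (x + 8)²/50 - (y + 3)²/45 = 1
Hyperbola, center (-8, -3), transverse axis horizontal; a² = 50, b² = 45.
For a horizontal hyperbola the asymptotes have slope ±b/a.
Here that is ±3√5/5√2 = ±3√10/10.

3√10/10 and -3√10/10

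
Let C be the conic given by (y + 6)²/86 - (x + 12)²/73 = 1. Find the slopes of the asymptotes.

√6278/73 and -√6278/73

Center (-12, -6). The positive term is the y-term, so the transverse axis is vertical; a² = 86, b² = 73.
For a vertical hyperbola the asymptotes have slope ±a/b.
Here that is ±√86/√73 = ±√6278/73.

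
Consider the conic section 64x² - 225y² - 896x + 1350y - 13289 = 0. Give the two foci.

(-10, 3) and (24, 3)

Rearranging, 64(x² - 14x) -225(y² - 6y) = 13289.
64(x - 7)² -225(y - 3)² = 13289 + 3136 - 2025 = 14400
Divide through by 14400 to get (x - 7)²/225 - (y - 3)²/64 = 1.
Hyperbola, center (7, 3), transverse axis horizontal; a² = 225, b² = 64.
c² = a² + b² = 225 + 64 = 289, so c = 17.
Foci lie on the horizontal axis through the center: (h ± c, k).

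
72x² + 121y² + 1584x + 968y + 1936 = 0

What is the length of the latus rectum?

144/11

72(x² + 22x) + 121(y² + 8y) = -1936
Completing the square gives 72(x + 11)² + 121(y + 4)² = -1936 + 8712 + 1936 = 8712.
Divide through by 8712 to get (x + 11)²/121 + (y + 4)²/72 = 1.
Ellipse, center (-11, -4), major axis horizontal; a² = 121, b² = 72.
Latus rectum length = 2b²/a = 2·72/11 = 144/11.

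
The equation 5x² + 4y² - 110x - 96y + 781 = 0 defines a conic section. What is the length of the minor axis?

Collect terms: 5(x² - 22x) + 4(y² - 24y) = -781
Completing the square gives 5(x - 11)² + 4(y - 12)² = -781 + 605 + 576 = 400.
Dividing both sides by 400: (x - 11)²/80 + (y - 12)²/100 = 1
Ellipse, center (11, 12), major axis vertical; a² = 100, b² = 80.
b² = 80 so b = 4√5; the minor axis has length 2b = 8√5.

8√5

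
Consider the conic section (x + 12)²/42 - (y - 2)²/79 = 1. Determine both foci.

Center (-12, 2). The positive term is the x-term, so the transverse axis is horizontal; a² = 42, b² = 79.
c² = a² + b² = 42 + 79 = 121, so c = 11.
Foci lie on the horizontal axis through the center: (h ± c, k).

(-23, 2) and (-1, 2)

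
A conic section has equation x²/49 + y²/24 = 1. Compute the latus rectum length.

Center (0, 0). The larger denominator 49 sits under the x-term, so the major axis is horizontal; a² = 49, b² = 24.
Latus rectum length = 2b²/a = 2·24/7 = 48/7.

48/7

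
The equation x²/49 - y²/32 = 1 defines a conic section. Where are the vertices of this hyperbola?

(-7, 0) and (7, 0)

Center (0, 0). The positive term is the x-term, so the transverse axis is horizontal; a² = 49, b² = 32.
a = 7. Vertices at (h ± a, k).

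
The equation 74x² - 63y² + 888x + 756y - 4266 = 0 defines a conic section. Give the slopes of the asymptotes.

√518/21 and -√518/21

Group: 74(x² + 12x) -63(y² - 12y) = 4266
74(x + 6)² -63(y - 6)² = 4266 + 2664 - 2268 = 4662
Divide through by 4662 to get (x + 6)²/63 - (y - 6)²/74 = 1.
Hyperbola, center (-6, 6), transverse axis horizontal; a² = 63, b² = 74.
For a horizontal hyperbola the asymptotes have slope ±b/a.
Here that is ±√74/3√7 = ±√518/21.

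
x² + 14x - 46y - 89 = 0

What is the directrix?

y = -29/2

Only x is squared. Complete the square in x: (x + 7)² = 46(y + 3).
Vertex (-7, -3); 4p = 46 so p = 23/2. Opens up.
Directrix is the horizontal line y = k − p = -3 − (23/2) = -29/2.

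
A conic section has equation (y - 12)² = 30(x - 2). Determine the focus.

Vertex (2, 12); 4p = 30 so p = 15/2. Opens right.
Focus is p units from the vertex along the axis: (h + p, k).

(19/2, 12)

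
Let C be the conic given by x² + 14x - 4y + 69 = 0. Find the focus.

(-7, 6)

Only x is squared. Complete the square in x: (x + 7)² = 4(y - 5).
Vertex (-7, 5); 4p = 4 so p = 1. Opens up.
Focus is p units from the vertex along the axis: (h, k + p).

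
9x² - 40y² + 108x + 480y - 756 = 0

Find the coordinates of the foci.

(-6, -1) and (-6, 13)

Group the x- and y-terms: 9(x² + 12x) -40(y² - 12y) = 756
Complete the square in x and y: 9(x + 6)² -40(y - 6)² = 756 + 324 - 1440 = -360
Divide by -360: (y - 6)²/9 - (x + 6)²/40 = 1
Hyperbola, center (-6, 6), transverse axis vertical; a² = 9, b² = 40.
c² = a² + b² = 9 + 40 = 49, so c = 7.
Foci lie on the vertical axis through the center: (h, k ± c).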